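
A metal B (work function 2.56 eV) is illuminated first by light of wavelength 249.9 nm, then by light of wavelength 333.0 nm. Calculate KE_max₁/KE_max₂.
2.0643

Using Einstein's equation: KE_max = hc/λ - φ

For λ₁ = 249.9 nm:
E₁ = hc/λ₁ = 4.9614 eV
KE₁ = E₁ - φ = 4.9614 - 2.56 = 2.4014 eV

For λ₂ = 333.0 nm:
E₂ = hc/λ₂ = 3.7232 eV
KE₂ = E₂ - φ = 3.7232 - 2.56 = 1.1632 eV

Ratio: KE₁/KE₂ = 2.4014/1.1632 = 2.0643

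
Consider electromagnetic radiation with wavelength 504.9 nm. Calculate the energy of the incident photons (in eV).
2.4556 eV

Using E = hf = hc/λ:

E = hc/λ = (6.626×10⁻³⁴ J·s)(3×10⁸ m/s) / (504.9×10⁻⁹ m)
E = 2.4556 eV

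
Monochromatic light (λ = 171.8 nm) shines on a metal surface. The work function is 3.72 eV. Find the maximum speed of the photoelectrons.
1.1091e+06 m/s

First, find the maximum kinetic energy:
E_photon = hc/λ = 7.2168 eV
KE_max = E_photon - φ = 7.2168 - 3.72 = 3.4968 eV

Convert to Joules: KE_max = 3.4968 × 1.602×10⁻¹⁹ J = 5.6025e-19 J

Then use KE = ½mv² to find velocity:
v = √(2·KE/m) = √(2 × 5.6025e-19 J / 9.109e-31 kg)
v = 1.1091e+06 m/s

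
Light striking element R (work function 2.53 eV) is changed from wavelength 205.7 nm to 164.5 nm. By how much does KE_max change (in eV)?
1.5096 eV

Using Einstein's equation: KE_max = hc/λ - φ

For λ₁ = 205.7 nm:
KE₁ = hc/λ₁ - φ = 6.0274 - 2.53 = 3.4974 eV

For λ₂ = 164.5 nm:
KE₂ = hc/λ₂ - φ = 7.5370 - 2.53 = 5.0070 eV

Change in KE:
ΔKE = KE₂ - KE₁ = 5.0070 - 3.4974 = 1.5096 eV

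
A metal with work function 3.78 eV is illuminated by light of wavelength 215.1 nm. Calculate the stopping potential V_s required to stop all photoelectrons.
1.9840 V

The stopping potential V_s satisfies: eV_s = KE_max

First, find KE_max using Einstein's equation:
E_photon = hc/λ = 5.7640 eV
KE_max = E_photon - φ = 5.7640 - 3.78 = 1.9840 eV

Since eV_s = KE_max:
V_s = KE_max/e = 1.9840 V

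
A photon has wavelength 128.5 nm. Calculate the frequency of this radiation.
2.3330e+15 Hz

Using the wave equation: c = fλ

Solving for frequency:
f = c/λ = (3×10⁸ m/s) / (128.5×10⁻⁹ m)
f = 2.3330e+15 Hz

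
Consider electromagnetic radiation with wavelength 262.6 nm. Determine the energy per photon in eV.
4.7214 eV

Using E = hf = hc/λ:

E = hc/λ = (6.626×10⁻³⁴ J·s)(3×10⁸ m/s) / (262.6×10⁻⁹ m)
E = 4.7214 eV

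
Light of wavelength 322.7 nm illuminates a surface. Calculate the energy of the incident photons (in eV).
3.8421 eV

Using E = hf = hc/λ:

E = hc/λ = (6.626×10⁻³⁴ J·s)(3×10⁸ m/s) / (322.7×10⁻⁹ m)
E = 3.8421 eV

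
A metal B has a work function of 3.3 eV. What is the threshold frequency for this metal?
7.9794e+14 Hz

The threshold frequency is when the photon energy equals the work function:
hf₀ = φ

Solving for f₀:
f₀ = φ/h = (3.3 eV × 1.602×10⁻¹⁹ J/eV) / (6.626×10⁻³⁴ J·s)
f₀ = 7.9794e+14 Hz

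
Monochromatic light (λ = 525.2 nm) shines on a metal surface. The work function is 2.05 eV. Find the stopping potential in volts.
0.3107 V

The stopping potential V_s satisfies: eV_s = KE_max

First, find KE_max using Einstein's equation:
E_photon = hc/λ = 2.3607 eV
KE_max = E_photon - φ = 2.3607 - 2.05 = 0.3107 eV

Since eV_s = KE_max:
V_s = KE_max/e = 0.3107 V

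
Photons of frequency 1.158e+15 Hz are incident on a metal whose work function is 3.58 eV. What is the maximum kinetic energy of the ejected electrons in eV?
1.2091 eV

Using Einstein's photoelectric equation: KE_max = hf - φ

First, calculate the photon energy:
E_photon = hf = (6.626×10⁻³⁴ J·s)(1.158e+15 Hz)
E_photon = 4.7891 eV

Then, the maximum kinetic energy:
KE_max = E_photon - φ = 4.7891 eV - 3.58 eV = 1.2091 eV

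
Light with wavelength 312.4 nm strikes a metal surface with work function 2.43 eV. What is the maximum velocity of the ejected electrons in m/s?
7.3572e+05 m/s

First, find the maximum kinetic energy:
E_photon = hc/λ = 3.9688 eV
KE_max = E_photon - φ = 3.9688 - 2.43 = 1.5388 eV

Convert to Joules: KE_max = 1.5388 × 1.602×10⁻¹⁹ J = 2.4654e-19 J

Then use KE = ½mv² to find velocity:
v = √(2·KE/m) = √(2 × 2.4654e-19 J / 9.109e-31 kg)
v = 7.3572e+05 m/s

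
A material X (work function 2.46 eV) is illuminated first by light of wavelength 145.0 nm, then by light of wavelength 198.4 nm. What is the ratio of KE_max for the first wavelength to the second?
1.6074

Using Einstein's equation: KE_max = hc/λ - φ

For λ₁ = 145.0 nm:
E₁ = hc/λ₁ = 8.5506 eV
KE₁ = E₁ - φ = 8.5506 - 2.46 = 6.0906 eV

For λ₂ = 198.4 nm:
E₂ = hc/λ₂ = 6.2492 eV
KE₂ = E₂ - φ = 6.2492 - 2.46 = 3.7892 eV

Ratio: KE₁/KE₂ = 6.0906/3.7892 = 1.6074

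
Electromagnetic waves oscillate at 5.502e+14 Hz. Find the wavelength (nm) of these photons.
544.88 nm

Using the wave equation: c = fλ

Solving for wavelength:
λ = c/f = (3×10⁸ m/s) / (5.502e+14 Hz)
λ = 544.88 nm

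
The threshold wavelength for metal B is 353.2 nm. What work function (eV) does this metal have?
3.51 eV

At the threshold wavelength, photon energy equals work function:
φ = hc/λ₀

Calculating:
φ = (6.626×10⁻³⁴ J·s)(3×10⁸ m/s) / (353.2×10⁻⁹ m)
φ = 3.51 eV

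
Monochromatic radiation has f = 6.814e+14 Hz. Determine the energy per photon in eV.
2.8180 eV

Using E = hf:

E = hf = (6.626×10⁻³⁴ J·s)(6.814e+14 Hz)
E = 2.8180 eV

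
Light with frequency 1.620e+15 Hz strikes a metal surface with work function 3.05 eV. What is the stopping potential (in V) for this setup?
3.6498 V

The stopping potential V_s satisfies: eV_s = KE_max

First, find KE_max using Einstein's equation:
E_photon = hf = (6.626×10⁻³⁴ J·s)(1.620e+15 Hz) = 6.6998 eV
KE_max = E_photon - φ = 6.6998 - 3.05 = 3.6498 eV

Since eV_s = KE_max:
V_s = KE_max/e = 3.6498 V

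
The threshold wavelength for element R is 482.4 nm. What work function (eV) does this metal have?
2.57 eV

At the threshold wavelength, photon energy equals work function:
φ = hc/λ₀

Calculating:
φ = (6.626×10⁻³⁴ J·s)(3×10⁸ m/s) / (482.4×10⁻⁹ m)
φ = 2.57 eV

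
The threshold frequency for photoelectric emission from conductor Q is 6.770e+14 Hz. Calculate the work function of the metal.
2.80 eV

At the threshold frequency, photon energy equals work function:
φ = hf₀

Calculating:
φ = (6.626×10⁻³⁴ J·s)(6.770e+14 Hz)
φ = 2.80 eV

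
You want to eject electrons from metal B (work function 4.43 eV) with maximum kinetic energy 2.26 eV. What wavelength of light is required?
185.33 nm

From Einstein's equation: KE_max = hc/λ - φ

Rearranging for λ:
hc/λ = KE_max + φ
λ = hc/(KE_max + φ)

Required photon energy:
E_photon = KE_max + φ = 2.26 + 4.43 = 6.69 eV

Required wavelength:
λ = hc/E_photon = (6.626×10⁻³⁴)(3×10⁸) / (6.69 × 1.602×10⁻¹⁹)
λ = 185.33 nm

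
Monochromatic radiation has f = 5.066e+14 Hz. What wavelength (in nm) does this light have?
591.77 nm

Using the wave equation: c = fλ

Solving for wavelength:
λ = c/f = (3×10⁸ m/s) / (5.066e+14 Hz)
λ = 591.77 nm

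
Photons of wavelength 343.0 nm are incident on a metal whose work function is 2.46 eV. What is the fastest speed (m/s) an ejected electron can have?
6.3732e+05 m/s

First, find the maximum kinetic energy:
E_photon = hc/λ = 3.6147 eV
KE_max = E_photon - φ = 3.6147 - 2.46 = 1.1547 eV

Convert to Joules: KE_max = 1.1547 × 1.602×10⁻¹⁹ J = 1.8500e-19 J

Then use KE = ½mv² to find velocity:
v = √(2·KE/m) = √(2 × 1.8500e-19 J / 9.109e-31 kg)
v = 6.3732e+05 m/s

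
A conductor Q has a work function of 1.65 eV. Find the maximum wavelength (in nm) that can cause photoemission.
751.42 nm

The threshold wavelength is when the photon energy equals the work function:
hc/λ₀ = φ

Solving for λ₀:
λ₀ = hc/φ = (6.626×10⁻³⁴ J·s)(3×10⁸ m/s) / (1.65 eV × 1.602×10⁻¹⁹ J/eV)
λ₀ = 751.42 nm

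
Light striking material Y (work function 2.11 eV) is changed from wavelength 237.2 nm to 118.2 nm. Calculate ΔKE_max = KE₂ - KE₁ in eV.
5.2624 eV

Using Einstein's equation: KE_max = hc/λ - φ

For λ₁ = 237.2 nm:
KE₁ = hc/λ₁ - φ = 5.2270 - 2.11 = 3.1170 eV

For λ₂ = 118.2 nm:
KE₂ = hc/λ₂ - φ = 10.4894 - 2.11 = 8.3794 eV

Change in KE:
ΔKE = KE₂ - KE₁ = 8.3794 - 3.1170 = 5.2624 eV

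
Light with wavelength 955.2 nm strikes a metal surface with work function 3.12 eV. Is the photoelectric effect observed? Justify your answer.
No

For photoemission, the photon energy must exceed the work function.

Photon energy: E = hc/λ = 1.2980 eV
Work function: φ = 3.12 eV

Since E_photon (1.2980 eV) < φ (3.12 eV), photoemission will NOT occur.
The threshold wavelength is λ₀ = hc/φ = 397.4 nm.
Since 955.2 nm > 397.4 nm, the photons lack sufficient energy.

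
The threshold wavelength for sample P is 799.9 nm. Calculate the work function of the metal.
1.55 eV

At the threshold wavelength, photon energy equals work function:
φ = hc/λ₀

Calculating:
φ = (6.626×10⁻³⁴ J·s)(3×10⁸ m/s) / (799.9×10⁻⁹ m)
φ = 1.55 eV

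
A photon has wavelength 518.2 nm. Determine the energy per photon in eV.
2.3926 eV

Using E = hf = hc/λ:

E = hc/λ = (6.626×10⁻³⁴ J·s)(3×10⁸ m/s) / (518.2×10⁻⁹ m)
E = 2.3926 eV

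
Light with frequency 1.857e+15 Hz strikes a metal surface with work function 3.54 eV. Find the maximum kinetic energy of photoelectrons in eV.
4.1399 eV

Using Einstein's photoelectric equation: KE_max = hf - φ

First, calculate the photon energy:
E_photon = hf = (6.626×10⁻³⁴ J·s)(1.857e+15 Hz)
E_photon = 7.6799 eV

Then, the maximum kinetic energy:
KE_max = E_photon - φ = 7.6799 eV - 3.54 eV = 4.1399 eV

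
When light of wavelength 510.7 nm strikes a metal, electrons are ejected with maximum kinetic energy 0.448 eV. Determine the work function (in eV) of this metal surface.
1.98 eV

From Einstein's photoelectric equation: KE_max = hf - φ = hc/λ - φ

Rearranging for φ:
φ = hc/λ - KE_max

Calculate photon energy:
E_photon = hc/λ = 2.4277 eV

Therefore:
φ = 2.4277 - 0.448 = 1.98 eV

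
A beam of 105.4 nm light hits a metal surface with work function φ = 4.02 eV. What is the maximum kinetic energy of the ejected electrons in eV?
7.7432 eV

Using Einstein's photoelectric equation: KE_max = hf - φ = hc/λ - φ

First, calculate the photon energy:
E_photon = hc/λ = (6.626×10⁻³⁴ J·s)(3×10⁸ m/s) / (105.4×10⁻⁹ m)
E_photon = 11.7632 eV

Then, the maximum kinetic energy:
KE_max = E_photon - φ = 11.7632 eV - 4.02 eV = 7.7432 eV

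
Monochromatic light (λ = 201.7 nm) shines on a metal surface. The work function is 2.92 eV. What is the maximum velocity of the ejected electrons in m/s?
1.0654e+06 m/s

First, find the maximum kinetic energy:
E_photon = hc/λ = 6.1470 eV
KE_max = E_photon - φ = 6.1470 - 2.92 = 3.2270 eV

Convert to Joules: KE_max = 3.2270 × 1.602×10⁻¹⁹ J = 5.1702e-19 J

Then use KE = ½mv² to find velocity:
v = √(2·KE/m) = √(2 × 5.1702e-19 J / 9.109e-31 kg)
v = 1.0654e+06 m/s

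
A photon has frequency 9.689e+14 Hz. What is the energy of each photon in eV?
4.0070 eV

Using E = hf:

E = hf = (6.626×10⁻³⁴ J·s)(9.689e+14 Hz)
E = 4.0070 eV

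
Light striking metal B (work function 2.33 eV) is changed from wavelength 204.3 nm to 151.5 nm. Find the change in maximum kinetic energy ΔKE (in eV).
2.1150 eV

Using Einstein's equation: KE_max = hc/λ - φ

For λ₁ = 204.3 nm:
KE₁ = hc/λ₁ - φ = 6.0687 - 2.33 = 3.7387 eV

For λ₂ = 151.5 nm:
KE₂ = hc/λ₂ - φ = 8.1838 - 2.33 = 5.8538 eV

Change in KE:
ΔKE = KE₂ - KE₁ = 5.8538 - 3.7387 = 2.1150 eV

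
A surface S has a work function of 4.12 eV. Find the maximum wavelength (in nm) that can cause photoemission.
300.93 nm

The threshold wavelength is when the photon energy equals the work function:
hc/λ₀ = φ

Solving for λ₀:
λ₀ = hc/φ = (6.626×10⁻³⁴ J·s)(3×10⁸ m/s) / (4.12 eV × 1.602×10⁻¹⁹ J/eV)
λ₀ = 300.93 nm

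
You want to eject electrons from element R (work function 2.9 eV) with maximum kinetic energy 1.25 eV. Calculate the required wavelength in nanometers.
298.76 nm

From Einstein's equation: KE_max = hc/λ - φ

Rearranging for λ:
hc/λ = KE_max + φ
λ = hc/(KE_max + φ)

Required photon energy:
E_photon = KE_max + φ = 1.25 + 2.9 = 4.15 eV

Required wavelength:
λ = hc/E_photon = (6.626×10⁻³⁴)(3×10⁸) / (4.15 × 1.602×10⁻¹⁹)
λ = 298.76 nm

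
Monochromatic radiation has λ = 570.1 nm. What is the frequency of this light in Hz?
5.2586e+14 Hz

Using the wave equation: c = fλ

Solving for frequency:
f = c/λ = (3×10⁸ m/s) / (570.1×10⁻⁹ m)
f = 5.2586e+14 Hz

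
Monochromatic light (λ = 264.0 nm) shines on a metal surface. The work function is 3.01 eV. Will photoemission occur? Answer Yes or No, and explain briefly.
Yes

For photoemission, the photon energy must exceed the work function.

Photon energy: E = hc/λ = 4.6964 eV
Work function: φ = 3.01 eV

Since E_photon (4.6964 eV) > φ (3.01 eV), photoemission WILL occur.
The threshold wavelength is λ₀ = hc/φ = 411.9 nm.
Since 264.0 nm < 411.9 nm, the light has sufficient energy.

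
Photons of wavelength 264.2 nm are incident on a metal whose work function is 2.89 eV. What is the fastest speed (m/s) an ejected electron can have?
7.9635e+05 m/s

First, find the maximum kinetic energy:
E_photon = hc/λ = 4.6928 eV
KE_max = E_photon - φ = 4.6928 - 2.89 = 1.8028 eV

Convert to Joules: KE_max = 1.8028 × 1.602×10⁻¹⁹ J = 2.8884e-19 J

Then use KE = ½mv² to find velocity:
v = √(2·KE/m) = √(2 × 2.8884e-19 J / 9.109e-31 kg)
v = 7.9635e+05 m/s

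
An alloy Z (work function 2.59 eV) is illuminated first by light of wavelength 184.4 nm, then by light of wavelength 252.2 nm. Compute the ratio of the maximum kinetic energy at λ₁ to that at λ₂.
1.7771

Using Einstein's equation: KE_max = hc/λ - φ

For λ₁ = 184.4 nm:
E₁ = hc/λ₁ = 6.7237 eV
KE₁ = E₁ - φ = 6.7237 - 2.59 = 4.1337 eV

For λ₂ = 252.2 nm:
E₂ = hc/λ₂ = 4.9161 eV
KE₂ = E₂ - φ = 4.9161 - 2.59 = 2.3261 eV

Ratio: KE₁/KE₂ = 4.1337/2.3261 = 1.7771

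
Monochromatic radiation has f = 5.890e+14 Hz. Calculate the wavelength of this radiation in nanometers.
508.99 nm

Using the wave equation: c = fλ

Solving for wavelength:
λ = c/f = (3×10⁸ m/s) / (5.890e+14 Hz)
λ = 508.99 nm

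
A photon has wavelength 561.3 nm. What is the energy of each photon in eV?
2.2089 eV

Using E = hf = hc/λ:

E = hc/λ = (6.626×10⁻³⁴ J·s)(3×10⁸ m/s) / (561.3×10⁻⁹ m)
E = 2.2089 eV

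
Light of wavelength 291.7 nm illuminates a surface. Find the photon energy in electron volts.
4.2504 eV

Using E = hf = hc/λ:

E = hc/λ = (6.626×10⁻³⁴ J·s)(3×10⁸ m/s) / (291.7×10⁻⁹ m)
E = 4.2504 eV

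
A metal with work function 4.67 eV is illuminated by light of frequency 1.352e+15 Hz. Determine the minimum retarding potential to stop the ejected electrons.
0.9214 V

The stopping potential V_s satisfies: eV_s = KE_max

First, find KE_max using Einstein's equation:
E_photon = hf = (6.626×10⁻³⁴ J·s)(1.352e+15 Hz) = 5.5914 eV
KE_max = E_photon - φ = 5.5914 - 4.67 = 0.9214 eV

Since eV_s = KE_max:
V_s = KE_max/e = 0.9214 V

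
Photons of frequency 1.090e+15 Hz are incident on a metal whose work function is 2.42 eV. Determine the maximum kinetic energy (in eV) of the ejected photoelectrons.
2.0879 eV

Using Einstein's photoelectric equation: KE_max = hf - φ

First, calculate the photon energy:
E_photon = hf = (6.626×10⁻³⁴ J·s)(1.090e+15 Hz)
E_photon = 4.5079 eV

Then, the maximum kinetic energy:
KE_max = E_photon - φ = 4.5079 eV - 2.42 eV = 2.0879 eV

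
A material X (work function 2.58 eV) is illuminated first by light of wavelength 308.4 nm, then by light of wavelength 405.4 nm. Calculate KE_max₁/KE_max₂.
3.0111

Using Einstein's equation: KE_max = hc/λ - φ

For λ₁ = 308.4 nm:
E₁ = hc/λ₁ = 4.0202 eV
KE₁ = E₁ - φ = 4.0202 - 2.58 = 1.4402 eV

For λ₂ = 405.4 nm:
E₂ = hc/λ₂ = 3.0583 eV
KE₂ = E₂ - φ = 3.0583 - 2.58 = 0.4783 eV

Ratio: KE₁/KE₂ = 1.4402/0.4783 = 3.0111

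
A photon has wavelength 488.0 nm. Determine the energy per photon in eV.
2.5407 eV

Using E = hf = hc/λ:

E = hc/λ = (6.626×10⁻³⁴ J·s)(3×10⁸ m/s) / (488.0×10⁻⁹ m)
E = 2.5407 eV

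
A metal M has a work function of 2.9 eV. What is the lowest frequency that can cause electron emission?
7.0122e+14 Hz

The threshold frequency is when the photon energy equals the work function:
hf₀ = φ

Solving for f₀:
f₀ = φ/h = (2.9 eV × 1.602×10⁻¹⁹ J/eV) / (6.626×10⁻³⁴ J·s)
f₀ = 7.0122e+14 Hz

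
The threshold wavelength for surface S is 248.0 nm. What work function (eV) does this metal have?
5.00 eV

At the threshold wavelength, photon energy equals work function:
φ = hc/λ₀

Calculating:
φ = (6.626×10⁻³⁴ J·s)(3×10⁸ m/s) / (248.0×10⁻⁹ m)
φ = 5.00 eV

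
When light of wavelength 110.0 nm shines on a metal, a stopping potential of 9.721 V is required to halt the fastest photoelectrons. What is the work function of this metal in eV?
1.55 eV

The stopping potential gives the maximum kinetic energy: KE_max = eV_s = 9.721 eV

From Einstein's photoelectric equation: KE_max = hc/λ - φ
Rearranging: φ = hc/λ - KE_max

Calculate photon energy:
E_photon = hc/λ = (6.626×10⁻³⁴ J·s)(3×10⁸ m/s) / (110.0×10⁻⁹ m) = 11.2713 eV

Therefore:
φ = 11.2713 - 9.721 = 1.55 eV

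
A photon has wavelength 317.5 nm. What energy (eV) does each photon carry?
3.9050 eV

Using E = hf = hc/λ:

E = hc/λ = (6.626×10⁻³⁴ J·s)(3×10⁸ m/s) / (317.5×10⁻⁹ m)
E = 3.9050 eV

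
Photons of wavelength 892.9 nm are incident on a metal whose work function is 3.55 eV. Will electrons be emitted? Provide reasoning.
No

For photoemission, the photon energy must exceed the work function.

Photon energy: E = hc/λ = 1.3886 eV
Work function: φ = 3.55 eV

Since E_photon (1.3886 eV) < φ (3.55 eV), photoemission will NOT occur.
The threshold wavelength is λ₀ = hc/φ = 349.3 nm.
Since 892.9 nm > 349.3 nm, the photons lack sufficient energy.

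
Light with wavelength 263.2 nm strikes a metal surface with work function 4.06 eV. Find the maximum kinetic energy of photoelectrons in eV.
0.6506 eV

Using Einstein's photoelectric equation: KE_max = hf - φ = hc/λ - φ

First, calculate the photon energy:
E_photon = hc/λ = (6.626×10⁻³⁴ J·s)(3×10⁸ m/s) / (263.2×10⁻⁹ m)
E_photon = 4.7106 eV

Then, the maximum kinetic energy:
KE_max = E_photon - φ = 4.7106 eV - 4.06 eV = 0.6506 eV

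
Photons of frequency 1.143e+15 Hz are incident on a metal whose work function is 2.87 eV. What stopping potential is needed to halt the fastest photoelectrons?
1.8571 V

The stopping potential V_s satisfies: eV_s = KE_max

First, find KE_max using Einstein's equation:
E_photon = hf = (6.626×10⁻³⁴ J·s)(1.143e+15 Hz) = 4.7271 eV
KE_max = E_photon - φ = 4.7271 - 2.87 = 1.8571 eV

Since eV_s = KE_max:
V_s = KE_max/e = 1.8571 V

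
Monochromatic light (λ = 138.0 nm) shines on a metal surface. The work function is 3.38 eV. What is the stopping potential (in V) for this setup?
5.6044 V

The stopping potential V_s satisfies: eV_s = KE_max

First, find KE_max using Einstein's equation:
E_photon = hc/λ = 8.9844 eV
KE_max = E_photon - φ = 8.9844 - 3.38 = 5.6044 eV

Since eV_s = KE_max:
V_s = KE_max/e = 5.6044 V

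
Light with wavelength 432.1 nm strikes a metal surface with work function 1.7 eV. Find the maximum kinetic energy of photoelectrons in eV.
1.1693 eV

Using Einstein's photoelectric equation: KE_max = hf - φ = hc/λ - φ

First, calculate the photon energy:
E_photon = hc/λ = (6.626×10⁻³⁴ J·s)(3×10⁸ m/s) / (432.1×10⁻⁹ m)
E_photon = 2.8693 eV

Then, the maximum kinetic energy:
KE_max = E_photon - φ = 2.8693 eV - 1.7 eV = 1.1693 eV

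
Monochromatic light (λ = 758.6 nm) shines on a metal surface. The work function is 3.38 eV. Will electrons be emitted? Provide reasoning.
No

For photoemission, the photon energy must exceed the work function.

Photon energy: E = hc/λ = 1.6344 eV
Work function: φ = 3.38 eV

Since E_photon (1.6344 eV) < φ (3.38 eV), photoemission will NOT occur.
The threshold wavelength is λ₀ = hc/φ = 366.8 nm.
Since 758.6 nm > 366.8 nm, the photons lack sufficient energy.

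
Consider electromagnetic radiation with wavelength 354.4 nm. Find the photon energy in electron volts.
3.4984 eV

Using E = hf = hc/λ:

E = hc/λ = (6.626×10⁻³⁴ J·s)(3×10⁸ m/s) / (354.4×10⁻⁹ m)
E = 3.4984 eV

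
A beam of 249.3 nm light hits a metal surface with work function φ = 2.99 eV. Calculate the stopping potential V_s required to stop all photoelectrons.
1.9833 V

The stopping potential V_s satisfies: eV_s = KE_max

First, find KE_max using Einstein's equation:
E_photon = hc/λ = 4.9733 eV
KE_max = E_photon - φ = 4.9733 - 2.99 = 1.9833 eV

Since eV_s = KE_max:
V_s = KE_max/e = 1.9833 V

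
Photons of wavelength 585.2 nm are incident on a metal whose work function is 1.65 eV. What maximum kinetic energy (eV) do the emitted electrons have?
0.4687 eV

Using Einstein's photoelectric equation: KE_max = hf - φ = hc/λ - φ

First, calculate the photon energy:
E_photon = hc/λ = (6.626×10⁻³⁴ J·s)(3×10⁸ m/s) / (585.2×10⁻⁹ m)
E_photon = 2.1187 eV

Then, the maximum kinetic energy:
KE_max = E_photon - φ = 2.1187 eV - 1.65 eV = 0.4687 eV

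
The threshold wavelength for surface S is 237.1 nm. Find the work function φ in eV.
5.23 eV

At the threshold wavelength, photon energy equals work function:
φ = hc/λ₀

Calculating:
φ = (6.626×10⁻³⁴ J·s)(3×10⁸ m/s) / (237.1×10⁻⁹ m)
φ = 5.23 eV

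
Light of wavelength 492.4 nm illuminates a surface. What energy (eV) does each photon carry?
2.5180 eV

Using E = hf = hc/λ:

E = hc/λ = (6.626×10⁻³⁴ J·s)(3×10⁸ m/s) / (492.4×10⁻⁹ m)
E = 2.5180 eV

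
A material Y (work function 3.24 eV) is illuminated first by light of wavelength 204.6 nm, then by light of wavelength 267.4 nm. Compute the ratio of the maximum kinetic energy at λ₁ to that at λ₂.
2.0190

Using Einstein's equation: KE_max = hc/λ - φ

For λ₁ = 204.6 nm:
E₁ = hc/λ₁ = 6.0598 eV
KE₁ = E₁ - φ = 6.0598 - 3.24 = 2.8198 eV

For λ₂ = 267.4 nm:
E₂ = hc/λ₂ = 4.6367 eV
KE₂ = E₂ - φ = 4.6367 - 3.24 = 1.3967 eV

Ratio: KE₁/KE₂ = 2.8198/1.3967 = 2.0190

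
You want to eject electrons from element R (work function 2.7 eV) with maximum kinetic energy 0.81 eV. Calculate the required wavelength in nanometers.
353.23 nm

From Einstein's equation: KE_max = hc/λ - φ

Rearranging for λ:
hc/λ = KE_max + φ
λ = hc/(KE_max + φ)

Required photon energy:
E_photon = KE_max + φ = 0.81 + 2.7 = 3.51 eV

Required wavelength:
λ = hc/E_photon = (6.626×10⁻³⁴)(3×10⁸) / (3.51 × 1.602×10⁻¹⁹)
λ = 353.23 nm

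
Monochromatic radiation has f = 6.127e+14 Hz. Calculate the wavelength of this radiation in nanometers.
489.30 nm

Using the wave equation: c = fλ

Solving for wavelength:
λ = c/f = (3×10⁸ m/s) / (6.127e+14 Hz)
λ = 489.30 nm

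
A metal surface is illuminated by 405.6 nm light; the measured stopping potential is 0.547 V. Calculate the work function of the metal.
2.51 eV

The stopping potential gives the maximum kinetic energy: KE_max = eV_s = 0.547 eV

From Einstein's photoelectric equation: KE_max = hc/λ - φ
Rearranging: φ = hc/λ - KE_max

Calculate photon energy:
E_photon = hc/λ = (6.626×10⁻³⁴ J·s)(3×10⁸ m/s) / (405.6×10⁻⁹ m) = 3.0568 eV

Therefore:
φ = 3.0568 - 0.547 = 2.51 eV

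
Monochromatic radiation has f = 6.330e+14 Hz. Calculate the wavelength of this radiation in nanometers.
473.61 nm

Using the wave equation: c = fλ

Solving for wavelength:
λ = c/f = (3×10⁸ m/s) / (6.330e+14 Hz)
λ = 473.61 nm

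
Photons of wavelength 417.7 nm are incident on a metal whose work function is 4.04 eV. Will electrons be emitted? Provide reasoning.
No

For photoemission, the photon energy must exceed the work function.

Photon energy: E = hc/λ = 2.9683 eV
Work function: φ = 4.04 eV

Since E_photon (2.9683 eV) < φ (4.04 eV), photoemission will NOT occur.
The threshold wavelength is λ₀ = hc/φ = 306.9 nm.
Since 417.7 nm > 306.9 nm, the photons lack sufficient energy.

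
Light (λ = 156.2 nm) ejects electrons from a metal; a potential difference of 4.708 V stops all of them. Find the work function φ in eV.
3.23 eV

The stopping potential gives the maximum kinetic energy: KE_max = eV_s = 4.708 eV

From Einstein's photoelectric equation: KE_max = hc/λ - φ
Rearranging: φ = hc/λ - KE_max

Calculate photon energy:
E_photon = hc/λ = (6.626×10⁻³⁴ J·s)(3×10⁸ m/s) / (156.2×10⁻⁹ m) = 7.9375 eV

Therefore:
φ = 7.9375 - 4.708 = 3.23 eV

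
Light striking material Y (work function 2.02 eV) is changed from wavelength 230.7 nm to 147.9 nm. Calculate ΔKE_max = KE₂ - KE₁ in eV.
3.0087 eV

Using Einstein's equation: KE_max = hc/λ - φ

For λ₁ = 230.7 nm:
KE₁ = hc/λ₁ - φ = 5.3743 - 2.02 = 3.3543 eV

For λ₂ = 147.9 nm:
KE₂ = hc/λ₂ - φ = 8.3830 - 2.02 = 6.3630 eV

Change in KE:
ΔKE = KE₂ - KE₁ = 6.3630 - 3.3543 = 3.0087 eV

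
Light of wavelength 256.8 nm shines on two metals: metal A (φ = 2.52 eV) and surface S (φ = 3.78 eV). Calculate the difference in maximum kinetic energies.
1.2600 eV

Using KE_max = hc/λ - φ for each metal:

Photon energy: E = hc/λ = 4.8280 eV

For metal A (φ₁ = 2.52 eV):
KE₁ = E - φ₁ = 4.8280 - 2.52 = 2.3080 eV

For surface S (φ₂ = 3.78 eV):
KE₂ = E - φ₂ = 4.8280 - 3.78 = 1.0480 eV

Difference:
ΔKE = KE₁ - KE₂ = 2.3080 - 1.0480 = 1.2600 eV

Note: The difference equals the difference in work functions: 3.78 - 2.52 = 1.26 eV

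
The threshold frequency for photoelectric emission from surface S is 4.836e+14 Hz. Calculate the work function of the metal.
2.00 eV

At the threshold frequency, photon energy equals work function:
φ = hf₀

Calculating:
φ = (6.626×10⁻³⁴ J·s)(4.836e+14 Hz)
φ = 2.00 eV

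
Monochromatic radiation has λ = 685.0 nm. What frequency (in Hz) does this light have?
4.3765e+14 Hz

Using the wave equation: c = fλ

Solving for frequency:
f = c/λ = (3×10⁸ m/s) / (685.0×10⁻⁹ m)
f = 4.3765e+14 Hz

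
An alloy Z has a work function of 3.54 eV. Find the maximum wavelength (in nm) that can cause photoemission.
350.24 nm

The threshold wavelength is when the photon energy equals the work function:
hc/λ₀ = φ

Solving for λ₀:
λ₀ = hc/φ = (6.626×10⁻³⁴ J·s)(3×10⁸ m/s) / (3.54 eV × 1.602×10⁻¹⁹ J/eV)
λ₀ = 350.24 nm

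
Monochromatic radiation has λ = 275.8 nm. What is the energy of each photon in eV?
4.4954 eV

Using E = hf = hc/λ:

E = hc/λ = (6.626×10⁻³⁴ J·s)(3×10⁸ m/s) / (275.8×10⁻⁹ m)
E = 4.4954 eV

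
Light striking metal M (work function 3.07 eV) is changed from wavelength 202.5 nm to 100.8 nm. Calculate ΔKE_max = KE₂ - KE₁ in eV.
6.1773 eV

Using Einstein's equation: KE_max = hc/λ - φ

For λ₁ = 202.5 nm:
KE₁ = hc/λ₁ - φ = 6.1227 - 3.07 = 3.0527 eV

For λ₂ = 100.8 nm:
KE₂ = hc/λ₂ - φ = 12.3000 - 3.07 = 9.2300 eV

Change in KE:
ΔKE = KE₂ - KE₁ = 9.2300 - 3.0527 = 6.1773 eV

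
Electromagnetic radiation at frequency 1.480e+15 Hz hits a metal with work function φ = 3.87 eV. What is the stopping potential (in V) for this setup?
2.2508 V

The stopping potential V_s satisfies: eV_s = KE_max

First, find KE_max using Einstein's equation:
E_photon = hf = (6.626×10⁻³⁴ J·s)(1.480e+15 Hz) = 6.1208 eV
KE_max = E_photon - φ = 6.1208 - 3.87 = 2.2508 eV

Since eV_s = KE_max:
V_s = KE_max/e = 2.2508 V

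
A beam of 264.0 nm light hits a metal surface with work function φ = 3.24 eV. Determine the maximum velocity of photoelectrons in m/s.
7.1575e+05 m/s

First, find the maximum kinetic energy:
E_photon = hc/λ = 4.6964 eV
KE_max = E_photon - φ = 4.6964 - 3.24 = 1.4564 eV

Convert to Joules: KE_max = 1.4564 × 1.602×10⁻¹⁹ J = 2.3334e-19 J

Then use KE = ½mv² to find velocity:
v = √(2·KE/m) = √(2 × 2.3334e-19 J / 9.109e-31 kg)
v = 7.1575e+05 m/s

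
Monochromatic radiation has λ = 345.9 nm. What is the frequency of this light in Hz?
8.6670e+14 Hz

Using the wave equation: c = fλ

Solving for frequency:
f = c/λ = (3×10⁸ m/s) / (345.9×10⁻⁹ m)
f = 8.6670e+14 Hz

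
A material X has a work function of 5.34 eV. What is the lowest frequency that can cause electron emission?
1.2912e+15 Hz

The threshold frequency is when the photon energy equals the work function:
hf₀ = φ

Solving for f₀:
f₀ = φ/h = (5.34 eV × 1.602×10⁻¹⁹ J/eV) / (6.626×10⁻³⁴ J·s)
f₀ = 1.2912e+15 Hz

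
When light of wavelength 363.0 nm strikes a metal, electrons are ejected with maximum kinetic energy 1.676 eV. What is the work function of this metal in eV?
1.74 eV

From Einstein's photoelectric equation: KE_max = hf - φ = hc/λ - φ

Rearranging for φ:
φ = hc/λ - KE_max

Calculate photon energy:
E_photon = hc/λ = 3.4155 eV

Therefore:
φ = 3.4155 - 1.676 = 1.74 eV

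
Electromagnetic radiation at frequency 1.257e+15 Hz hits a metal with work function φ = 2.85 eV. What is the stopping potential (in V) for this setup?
2.3485 V

The stopping potential V_s satisfies: eV_s = KE_max

First, find KE_max using Einstein's equation:
E_photon = hf = (6.626×10⁻³⁴ J·s)(1.257e+15 Hz) = 5.1985 eV
KE_max = E_photon - φ = 5.1985 - 2.85 = 2.3485 eV

Since eV_s = KE_max:
V_s = KE_max/e = 2.3485 V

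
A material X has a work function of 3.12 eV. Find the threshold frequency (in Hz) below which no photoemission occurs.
7.5441e+14 Hz

The threshold frequency is when the photon energy equals the work function:
hf₀ = φ

Solving for f₀:
f₀ = φ/h = (3.12 eV × 1.602×10⁻¹⁹ J/eV) / (6.626×10⁻³⁴ J·s)
f₀ = 7.5441e+14 Hz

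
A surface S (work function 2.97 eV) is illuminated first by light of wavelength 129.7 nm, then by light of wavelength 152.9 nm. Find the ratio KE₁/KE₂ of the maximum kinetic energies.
1.2823

Using Einstein's equation: KE_max = hc/λ - φ

For λ₁ = 129.7 nm:
E₁ = hc/λ₁ = 9.5593 eV
KE₁ = E₁ - φ = 9.5593 - 2.97 = 6.5893 eV

For λ₂ = 152.9 nm:
E₂ = hc/λ₂ = 8.1088 eV
KE₂ = E₂ - φ = 8.1088 - 2.97 = 5.1388 eV

Ratio: KE₁/KE₂ = 6.5893/5.1388 = 1.2823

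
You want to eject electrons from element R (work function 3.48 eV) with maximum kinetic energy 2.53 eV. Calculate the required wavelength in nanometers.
206.30 nm

From Einstein's equation: KE_max = hc/λ - φ

Rearranging for λ:
hc/λ = KE_max + φ
λ = hc/(KE_max + φ)

Required photon energy:
E_photon = KE_max + φ = 2.53 + 3.48 = 6.01 eV

Required wavelength:
λ = hc/E_photon = (6.626×10⁻³⁴)(3×10⁸) / (6.01 × 1.602×10⁻¹⁹)
λ = 206.30 nm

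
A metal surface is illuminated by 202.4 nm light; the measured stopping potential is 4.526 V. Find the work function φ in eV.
1.60 eV

The stopping potential gives the maximum kinetic energy: KE_max = eV_s = 4.526 eV

From Einstein's photoelectric equation: KE_max = hc/λ - φ
Rearranging: φ = hc/λ - KE_max

Calculate photon energy:
E_photon = hc/λ = (6.626×10⁻³⁴ J·s)(3×10⁸ m/s) / (202.4×10⁻⁹ m) = 6.1257 eV

Therefore:
φ = 6.1257 - 4.526 = 1.60 eV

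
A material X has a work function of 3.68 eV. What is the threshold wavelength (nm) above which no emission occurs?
336.91 nm

The threshold wavelength is when the photon energy equals the work function:
hc/λ₀ = φ

Solving for λ₀:
λ₀ = hc/φ = (6.626×10⁻³⁴ J·s)(3×10⁸ m/s) / (3.68 eV × 1.602×10⁻¹⁹ J/eV)
λ₀ = 336.91 nm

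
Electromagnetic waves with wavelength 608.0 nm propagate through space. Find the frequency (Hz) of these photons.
4.9308e+14 Hz

Using the wave equation: c = fλ

Solving for frequency:
f = c/λ = (3×10⁸ m/s) / (608.0×10⁻⁹ m)
f = 4.9308e+14 Hz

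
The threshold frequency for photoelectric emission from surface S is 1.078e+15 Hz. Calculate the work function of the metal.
4.46 eV

At the threshold frequency, photon energy equals work function:
φ = hf₀

Calculating:
φ = (6.626×10⁻³⁴ J·s)(1.078e+15 Hz)
φ = 4.46 eV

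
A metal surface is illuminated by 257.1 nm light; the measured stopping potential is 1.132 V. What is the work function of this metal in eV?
3.69 eV

The stopping potential gives the maximum kinetic energy: KE_max = eV_s = 1.132 eV

From Einstein's photoelectric equation: KE_max = hc/λ - φ
Rearranging: φ = hc/λ - KE_max

Calculate photon energy:
E_photon = hc/λ = (6.626×10⁻³⁴ J·s)(3×10⁸ m/s) / (257.1×10⁻⁹ m) = 4.8224 eV

Therefore:
φ = 4.8224 - 1.132 = 3.69 eV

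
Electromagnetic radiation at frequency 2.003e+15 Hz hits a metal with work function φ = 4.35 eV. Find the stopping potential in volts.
3.9337 V

The stopping potential V_s satisfies: eV_s = KE_max

First, find KE_max using Einstein's equation:
E_photon = hf = (6.626×10⁻³⁴ J·s)(2.003e+15 Hz) = 8.2837 eV
KE_max = E_photon - φ = 8.2837 - 4.35 = 3.9337 eV

Since eV_s = KE_max:
V_s = KE_max/e = 3.9337 V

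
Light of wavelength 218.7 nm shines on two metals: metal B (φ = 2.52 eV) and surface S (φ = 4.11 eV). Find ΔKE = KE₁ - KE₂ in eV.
1.5900 eV

Using KE_max = hc/λ - φ for each metal:

Photon energy: E = hc/λ = 5.6691 eV

For metal B (φ₁ = 2.52 eV):
KE₁ = E - φ₁ = 5.6691 - 2.52 = 3.1491 eV

For surface S (φ₂ = 4.11 eV):
KE₂ = E - φ₂ = 5.6691 - 4.11 = 1.5591 eV

Difference:
ΔKE = KE₁ - KE₂ = 3.1491 - 1.5591 = 1.5900 eV

Note: The difference equals the difference in work functions: 4.11 - 2.52 = 1.59 eV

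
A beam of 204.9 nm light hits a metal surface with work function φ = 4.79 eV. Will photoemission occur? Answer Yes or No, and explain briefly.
Yes

For photoemission, the photon energy must exceed the work function.

Photon energy: E = hc/λ = 6.0510 eV
Work function: φ = 4.79 eV

Since E_photon (6.0510 eV) > φ (4.79 eV), photoemission WILL occur.
The threshold wavelength is λ₀ = hc/φ = 258.8 nm.
Since 204.9 nm < 258.8 nm, the light has sufficient energy.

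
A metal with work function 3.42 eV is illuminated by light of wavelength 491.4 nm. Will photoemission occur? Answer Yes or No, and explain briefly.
No

For photoemission, the photon energy must exceed the work function.

Photon energy: E = hc/λ = 2.5231 eV
Work function: φ = 3.42 eV

Since E_photon (2.5231 eV) < φ (3.42 eV), photoemission will NOT occur.
The threshold wavelength is λ₀ = hc/φ = 362.5 nm.
Since 491.4 nm > 362.5 nm, the photons lack sufficient energy.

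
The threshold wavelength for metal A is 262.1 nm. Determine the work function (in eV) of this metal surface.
4.73 eV

At the threshold wavelength, photon energy equals work function:
φ = hc/λ₀

Calculating:
φ = (6.626×10⁻³⁴ J·s)(3×10⁸ m/s) / (262.1×10⁻⁹ m)
φ = 4.73 eV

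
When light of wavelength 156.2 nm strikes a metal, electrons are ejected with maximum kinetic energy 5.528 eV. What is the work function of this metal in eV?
2.41 eV

From Einstein's photoelectric equation: KE_max = hf - φ = hc/λ - φ

Rearranging for φ:
φ = hc/λ - KE_max

Calculate photon energy:
E_photon = hc/λ = 7.9375 eV

Therefore:
φ = 7.9375 - 5.528 = 2.41 eV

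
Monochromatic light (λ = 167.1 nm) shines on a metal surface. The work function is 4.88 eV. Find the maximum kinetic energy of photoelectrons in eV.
2.5398 eV

Using Einstein's photoelectric equation: KE_max = hf - φ = hc/λ - φ

First, calculate the photon energy:
E_photon = hc/λ = (6.626×10⁻³⁴ J·s)(3×10⁸ m/s) / (167.1×10⁻⁹ m)
E_photon = 7.4198 eV

Then, the maximum kinetic energy:
KE_max = E_photon - φ = 7.4198 eV - 4.88 eV = 2.5398 eV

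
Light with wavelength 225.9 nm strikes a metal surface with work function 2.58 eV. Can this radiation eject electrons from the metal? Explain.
Yes

For photoemission, the photon energy must exceed the work function.

Photon energy: E = hc/λ = 5.4885 eV
Work function: φ = 2.58 eV

Since E_photon (5.4885 eV) > φ (2.58 eV), photoemission WILL occur.
The threshold wavelength is λ₀ = hc/φ = 480.6 nm.
Since 225.9 nm < 480.6 nm, the light has sufficient energy.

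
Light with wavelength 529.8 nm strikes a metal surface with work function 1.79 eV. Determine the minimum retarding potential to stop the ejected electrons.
0.5502 V

The stopping potential V_s satisfies: eV_s = KE_max

First, find KE_max using Einstein's equation:
E_photon = hc/λ = 2.3402 eV
KE_max = E_photon - φ = 2.3402 - 1.79 = 0.5502 eV

Since eV_s = KE_max:
V_s = KE_max/e = 0.5502 V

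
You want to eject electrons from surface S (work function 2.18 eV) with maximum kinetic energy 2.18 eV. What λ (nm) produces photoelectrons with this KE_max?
284.37 nm

From Einstein's equation: KE_max = hc/λ - φ

Rearranging for λ:
hc/λ = KE_max + φ
λ = hc/(KE_max + φ)

Required photon energy:
E_photon = KE_max + φ = 2.18 + 2.18 = 4.36 eV

Required wavelength:
λ = hc/E_photon = (6.626×10⁻³⁴)(3×10⁸) / (4.36 × 1.602×10⁻¹⁹)
λ = 284.37 nm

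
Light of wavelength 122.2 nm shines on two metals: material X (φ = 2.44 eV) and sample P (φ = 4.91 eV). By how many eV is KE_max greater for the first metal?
2.4700 eV

Using KE_max = hc/λ - φ for each metal:

Photon energy: E = hc/λ = 10.1460 eV

For material X (φ₁ = 2.44 eV):
KE₁ = E - φ₁ = 10.1460 - 2.44 = 7.7060 eV

For sample P (φ₂ = 4.91 eV):
KE₂ = E - φ₂ = 10.1460 - 4.91 = 5.2360 eV

Difference:
ΔKE = KE₁ - KE₂ = 7.7060 - 5.2360 = 2.4700 eV

Note: The difference equals the difference in work functions: 4.91 - 2.44 = 2.47 eV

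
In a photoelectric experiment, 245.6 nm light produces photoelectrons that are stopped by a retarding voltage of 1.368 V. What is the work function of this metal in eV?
3.68 eV

The stopping potential gives the maximum kinetic energy: KE_max = eV_s = 1.368 eV

From Einstein's photoelectric equation: KE_max = hc/λ - φ
Rearranging: φ = hc/λ - KE_max

Calculate photon energy:
E_photon = hc/λ = (6.626×10⁻³⁴ J·s)(3×10⁸ m/s) / (245.6×10⁻⁹ m) = 5.0482 eV

Therefore:
φ = 5.0482 - 1.368 = 3.68 eV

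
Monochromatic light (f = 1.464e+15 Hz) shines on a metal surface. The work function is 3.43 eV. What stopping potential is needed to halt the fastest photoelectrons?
2.6246 V

The stopping potential V_s satisfies: eV_s = KE_max

First, find KE_max using Einstein's equation:
E_photon = hf = (6.626×10⁻³⁴ J·s)(1.464e+15 Hz) = 6.0546 eV
KE_max = E_photon - φ = 6.0546 - 3.43 = 2.6246 eV

Since eV_s = KE_max:
V_s = KE_max/e = 2.6246 V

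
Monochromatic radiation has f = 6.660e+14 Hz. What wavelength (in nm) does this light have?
450.14 nm

Using the wave equation: c = fλ

Solving for wavelength:
λ = c/f = (3×10⁸ m/s) / (6.660e+14 Hz)
λ = 450.14 nm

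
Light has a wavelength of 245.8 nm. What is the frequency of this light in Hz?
1.2197e+15 Hz

Using the wave equation: c = fλ

Solving for frequency:
f = c/λ = (3×10⁸ m/s) / (245.8×10⁻⁹ m)
f = 1.2197e+15 Hz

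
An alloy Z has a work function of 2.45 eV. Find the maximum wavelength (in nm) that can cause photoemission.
506.06 nm

The threshold wavelength is when the photon energy equals the work function:
hc/λ₀ = φ

Solving for λ₀:
λ₀ = hc/φ = (6.626×10⁻³⁴ J·s)(3×10⁸ m/s) / (2.45 eV × 1.602×10⁻¹⁹ J/eV)
λ₀ = 506.06 nm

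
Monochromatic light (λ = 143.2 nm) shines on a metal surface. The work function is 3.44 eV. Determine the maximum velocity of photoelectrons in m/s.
1.3548e+06 m/s

First, find the maximum kinetic energy:
E_photon = hc/λ = 8.6581 eV
KE_max = E_photon - φ = 8.6581 - 3.44 = 5.2181 eV

Convert to Joules: KE_max = 5.2181 × 1.602×10⁻¹⁹ J = 8.3603e-19 J

Then use KE = ½mv² to find velocity:
v = √(2·KE/m) = √(2 × 8.3603e-19 J / 9.109e-31 kg)
v = 1.3548e+06 m/s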